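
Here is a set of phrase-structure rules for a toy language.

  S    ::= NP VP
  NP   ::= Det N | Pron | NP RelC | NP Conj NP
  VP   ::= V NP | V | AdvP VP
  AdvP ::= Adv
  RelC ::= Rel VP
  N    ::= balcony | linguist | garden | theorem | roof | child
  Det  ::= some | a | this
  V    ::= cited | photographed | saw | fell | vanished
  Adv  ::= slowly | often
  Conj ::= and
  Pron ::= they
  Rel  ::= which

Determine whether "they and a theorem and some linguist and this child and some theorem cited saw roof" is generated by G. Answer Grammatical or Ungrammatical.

A V word can never sit immediately before an N word in any string this grammar generates, so the substring 'saw roof' rules out a derivation.

Ungrammatical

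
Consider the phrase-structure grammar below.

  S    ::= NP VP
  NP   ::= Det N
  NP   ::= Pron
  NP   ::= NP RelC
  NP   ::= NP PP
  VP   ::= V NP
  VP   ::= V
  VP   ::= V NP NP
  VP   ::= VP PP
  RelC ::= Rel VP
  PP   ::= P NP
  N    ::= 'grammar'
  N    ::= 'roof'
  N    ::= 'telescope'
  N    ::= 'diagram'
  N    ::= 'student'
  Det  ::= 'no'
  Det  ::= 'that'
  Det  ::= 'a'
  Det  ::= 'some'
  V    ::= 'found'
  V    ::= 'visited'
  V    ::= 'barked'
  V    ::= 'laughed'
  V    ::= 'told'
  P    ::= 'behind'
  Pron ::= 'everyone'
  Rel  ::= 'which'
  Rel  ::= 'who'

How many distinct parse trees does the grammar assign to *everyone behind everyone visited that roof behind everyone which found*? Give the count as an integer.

Two of the 3 distinct bracketings:
[S [NP [NP [Pron everyone]] [PP [P behind] [NP [Pron everyone]]]] [VP [V visited] [NP [NP [NP [Det that] [N roof]] [PP [P behind] [NP [Pron everyone]]]] [RelC [Rel which] [VP [V found]]]]]]
[S [NP [NP [Pron everyone]] [PP [P behind] [NP [Pron everyone]]]] [VP [V visited] [NP [NP [Det that] [N roof]] [PP [P behind] [NP [NP [Pron everyone]] [RelC [Rel which] [VP [V found]]]]]]]]
The trees differ in how a recursive rule is bracketed over the same span.

3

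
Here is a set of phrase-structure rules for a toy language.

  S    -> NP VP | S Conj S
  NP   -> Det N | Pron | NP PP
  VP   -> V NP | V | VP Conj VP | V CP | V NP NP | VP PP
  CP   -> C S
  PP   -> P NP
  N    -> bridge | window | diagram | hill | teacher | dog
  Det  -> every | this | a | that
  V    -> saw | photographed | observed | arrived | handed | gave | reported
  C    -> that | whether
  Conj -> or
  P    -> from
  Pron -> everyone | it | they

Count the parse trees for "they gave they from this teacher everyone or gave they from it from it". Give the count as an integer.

9

Two of the 9 distinct bracketings:
[S [NP [Pron they]] [VP [VP [V gave] [NP [NP [Pron they]] [PP [P from] [NP [Det this] [N teacher]]]] [NP [Pron everyone]]] [Conj or] [VP [V gave] [NP [NP [Pron they]] [PP [P from] [NP [NP [Pron it]] [PP [P from] [NP [Pron it]]]]]]]]]
[S [NP [Pron they]] [VP [VP [V gave] [NP [NP [Pron they]] [PP [P from] [NP [Det this] [N teacher]]]] [NP [Pron everyone]]] [Conj or] [VP [V gave] [NP [NP [NP [Pron they]] [PP [P from] [NP [Pron it]]]] [PP [P from] [NP [Pron it]]]]]]]
The trees differ in how a recursive rule is bracketed over the same span.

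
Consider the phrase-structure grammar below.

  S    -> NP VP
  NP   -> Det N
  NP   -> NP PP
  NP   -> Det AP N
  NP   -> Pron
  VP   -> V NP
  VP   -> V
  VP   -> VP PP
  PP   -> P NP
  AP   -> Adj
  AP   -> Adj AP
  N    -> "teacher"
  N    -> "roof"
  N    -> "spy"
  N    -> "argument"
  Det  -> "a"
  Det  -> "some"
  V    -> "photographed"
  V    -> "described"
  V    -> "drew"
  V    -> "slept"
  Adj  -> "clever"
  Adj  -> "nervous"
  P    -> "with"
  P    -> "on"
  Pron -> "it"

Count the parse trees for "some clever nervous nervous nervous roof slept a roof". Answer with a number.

[S [NP [Det some] [AP [Adj clever] [AP [Adj nervous] [AP [Adj nervous] [AP [Adj nervous]]]]] [N roof]] [VP [V slept] [NP [Det a] [N roof]]]]
No rule offers an alternative attachment or grouping for any span, so this is the only derivation.

1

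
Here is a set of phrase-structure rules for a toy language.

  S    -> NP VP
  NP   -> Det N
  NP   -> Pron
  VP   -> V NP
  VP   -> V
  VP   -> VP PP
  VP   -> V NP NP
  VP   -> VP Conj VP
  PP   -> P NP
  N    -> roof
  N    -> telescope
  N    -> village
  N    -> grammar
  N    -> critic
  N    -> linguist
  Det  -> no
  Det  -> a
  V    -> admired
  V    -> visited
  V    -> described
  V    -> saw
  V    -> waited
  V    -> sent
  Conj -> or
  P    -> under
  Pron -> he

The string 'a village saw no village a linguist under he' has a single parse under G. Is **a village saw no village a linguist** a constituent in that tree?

No

[S [NP [Det a] [N village]] [VP [VP [V saw] [NP [Det no] [N village]] [NP [Det a] [N linguist]]] [PP [P under] [NP [Pron he]]]]]
The smallest constituent containing 'a village saw no village a linguist' is the S spanning 'a village saw no village a linguist under he'; no single node in the tree dominates exactly the given words.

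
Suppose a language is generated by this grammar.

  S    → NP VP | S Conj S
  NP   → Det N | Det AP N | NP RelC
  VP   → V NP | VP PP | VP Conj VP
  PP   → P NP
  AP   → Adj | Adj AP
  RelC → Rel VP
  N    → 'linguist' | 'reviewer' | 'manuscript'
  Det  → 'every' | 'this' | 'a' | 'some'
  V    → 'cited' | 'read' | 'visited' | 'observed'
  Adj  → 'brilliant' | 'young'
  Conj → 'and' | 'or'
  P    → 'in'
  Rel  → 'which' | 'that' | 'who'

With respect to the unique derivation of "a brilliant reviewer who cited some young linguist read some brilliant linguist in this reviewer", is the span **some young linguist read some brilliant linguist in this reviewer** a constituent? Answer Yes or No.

[S [NP [NP [Det a] [AP [Adj brilliant]] [N reviewer]] [RelC [Rel who] [VP [V cited] [NP [Det some] [AP [Adj young]] [N linguist]]]]] [VP [VP [V read] [NP [Det some] [AP [Adj brilliant]] [N linguist]]] [PP [P in] [NP [Det this] [N reviewer]]]]]
The smallest constituent containing 'some young linguist read some brilliant linguist in this reviewer' is the S spanning 'a brilliant reviewer who cited some young linguist read some brilliant linguist in this reviewer'; no single node in the tree dominates exactly the given words.

No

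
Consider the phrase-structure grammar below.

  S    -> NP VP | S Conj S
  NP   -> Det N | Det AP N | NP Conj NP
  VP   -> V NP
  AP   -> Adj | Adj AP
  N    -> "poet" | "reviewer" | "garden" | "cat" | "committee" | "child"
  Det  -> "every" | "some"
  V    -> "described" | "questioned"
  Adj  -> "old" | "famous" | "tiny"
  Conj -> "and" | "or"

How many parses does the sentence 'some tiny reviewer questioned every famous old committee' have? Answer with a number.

1

[S [NP [Det some] [AP [Adj tiny]] [N reviewer]] [VP [V questioned] [NP [Det every] [AP [Adj famous] [AP [Adj old]]] [N committee]]]]
No rule offers an alternative attachment or grouping for any span, so this is the only derivation.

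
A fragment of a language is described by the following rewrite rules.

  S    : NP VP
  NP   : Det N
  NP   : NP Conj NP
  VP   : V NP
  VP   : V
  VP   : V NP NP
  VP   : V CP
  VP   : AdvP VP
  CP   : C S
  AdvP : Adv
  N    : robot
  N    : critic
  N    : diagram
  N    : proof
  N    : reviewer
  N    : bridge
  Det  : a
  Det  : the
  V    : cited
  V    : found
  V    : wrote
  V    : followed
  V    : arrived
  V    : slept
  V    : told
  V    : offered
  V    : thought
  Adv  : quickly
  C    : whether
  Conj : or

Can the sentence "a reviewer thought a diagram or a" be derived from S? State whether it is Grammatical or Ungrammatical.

Ungrammatical

For S → NP VP, the only prefix that parses as NP is 'a reviewer', but the remainder 'thought a diagram or a' is not a VP under these rules.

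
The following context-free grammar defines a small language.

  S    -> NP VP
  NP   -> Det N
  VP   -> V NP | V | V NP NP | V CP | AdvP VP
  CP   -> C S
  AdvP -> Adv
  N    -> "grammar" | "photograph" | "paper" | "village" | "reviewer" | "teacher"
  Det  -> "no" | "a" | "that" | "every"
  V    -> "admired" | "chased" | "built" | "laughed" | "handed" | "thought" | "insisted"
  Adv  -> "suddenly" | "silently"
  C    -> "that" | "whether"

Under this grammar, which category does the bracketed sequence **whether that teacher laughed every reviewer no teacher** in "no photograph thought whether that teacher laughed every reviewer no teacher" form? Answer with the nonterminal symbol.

CP

S
  NP
    Det: no
    N: photograph
  VP
    V: thought
    CP
      C: whether
      S
        NP
          Det: that
          N: teacher
        VP
          V: laughed
          NP
            Det: every
            N: reviewer
          NP
            Det: no
            N: teacher
The span 'whether that teacher laughed every reviewer no teacher' is the CP node built by CP → C S.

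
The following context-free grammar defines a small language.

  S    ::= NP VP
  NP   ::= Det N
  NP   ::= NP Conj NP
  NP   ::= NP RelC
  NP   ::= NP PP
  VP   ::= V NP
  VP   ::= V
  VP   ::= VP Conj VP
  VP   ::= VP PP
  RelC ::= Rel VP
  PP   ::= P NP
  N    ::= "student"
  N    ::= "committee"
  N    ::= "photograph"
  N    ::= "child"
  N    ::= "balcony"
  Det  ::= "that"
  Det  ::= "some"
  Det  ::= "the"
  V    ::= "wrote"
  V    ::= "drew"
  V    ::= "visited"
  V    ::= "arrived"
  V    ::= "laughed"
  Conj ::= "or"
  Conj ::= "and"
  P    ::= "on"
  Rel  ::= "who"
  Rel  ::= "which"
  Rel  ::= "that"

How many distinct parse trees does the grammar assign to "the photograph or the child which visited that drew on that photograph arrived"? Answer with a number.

7

Two of the 7 distinct bracketings:
[S [NP [NP [Det the] [N photograph]] [Conj or] [NP [NP [NP [Det the] [N child]] [RelC [Rel which] [VP [V visited]]]] [RelC [Rel that] [VP [VP [V drew]] [PP [P on] [NP [Det that] [N photograph]]]]]]] [VP [V arrived]]]
[S [NP [NP [Det the] [N photograph]] [Conj or] [NP [NP [NP [NP [Det the] [N child]] [RelC [Rel which] [VP [V visited]]]] [RelC [Rel that] [VP [V drew]]]] [PP [P on] [NP [Det that] [N photograph]]]]] [VP [V arrived]]]
The difference turns on whether NP → NP PP is used at the relevant span, versus an alternative expansion of NP.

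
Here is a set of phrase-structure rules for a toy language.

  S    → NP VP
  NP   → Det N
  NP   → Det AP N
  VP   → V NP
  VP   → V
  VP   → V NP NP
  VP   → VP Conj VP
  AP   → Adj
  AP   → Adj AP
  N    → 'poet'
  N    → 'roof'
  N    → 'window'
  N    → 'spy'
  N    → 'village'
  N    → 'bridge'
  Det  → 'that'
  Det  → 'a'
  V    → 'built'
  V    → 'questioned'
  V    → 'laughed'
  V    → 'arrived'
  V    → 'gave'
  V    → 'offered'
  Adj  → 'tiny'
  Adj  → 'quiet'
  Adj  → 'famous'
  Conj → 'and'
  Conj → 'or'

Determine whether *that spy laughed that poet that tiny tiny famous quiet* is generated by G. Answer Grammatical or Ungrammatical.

For S → NP VP, the only prefix that parses as NP is 'that spy', but the remainder 'laughed that poet that tiny tiny famous quiet' is not a VP under these rules.

Ungrammatical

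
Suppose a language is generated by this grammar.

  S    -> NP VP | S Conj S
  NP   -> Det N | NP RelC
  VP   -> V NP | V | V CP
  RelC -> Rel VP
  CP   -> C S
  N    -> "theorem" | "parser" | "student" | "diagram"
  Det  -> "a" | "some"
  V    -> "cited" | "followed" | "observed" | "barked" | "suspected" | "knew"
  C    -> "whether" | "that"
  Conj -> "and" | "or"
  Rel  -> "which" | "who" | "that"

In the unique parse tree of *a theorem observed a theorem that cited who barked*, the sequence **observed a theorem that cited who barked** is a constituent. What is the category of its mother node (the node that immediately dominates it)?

[S [NP [Det a] [N theorem]] [VP [V observed] [NP [NP [NP [Det a] [N theorem]] [RelC [Rel that] [VP [V cited]]]] [RelC [Rel who] [VP [V barked]]]]]]
The span 'observed a theorem that cited who barked' is the VP node built by VP → V NP.
Its mother is the S built by S → NP VP.

S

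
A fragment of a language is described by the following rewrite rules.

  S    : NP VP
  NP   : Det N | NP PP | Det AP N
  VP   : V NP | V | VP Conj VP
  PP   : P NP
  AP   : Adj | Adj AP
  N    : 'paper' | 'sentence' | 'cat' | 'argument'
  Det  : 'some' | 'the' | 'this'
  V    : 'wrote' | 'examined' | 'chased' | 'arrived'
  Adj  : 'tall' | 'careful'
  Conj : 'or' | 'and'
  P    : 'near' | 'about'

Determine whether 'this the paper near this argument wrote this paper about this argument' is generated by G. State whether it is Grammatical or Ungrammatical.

A Det word can never sit immediately before a Det word in any string this grammar generates, so the substring 'this the' rules out a derivation.

Ungrammatical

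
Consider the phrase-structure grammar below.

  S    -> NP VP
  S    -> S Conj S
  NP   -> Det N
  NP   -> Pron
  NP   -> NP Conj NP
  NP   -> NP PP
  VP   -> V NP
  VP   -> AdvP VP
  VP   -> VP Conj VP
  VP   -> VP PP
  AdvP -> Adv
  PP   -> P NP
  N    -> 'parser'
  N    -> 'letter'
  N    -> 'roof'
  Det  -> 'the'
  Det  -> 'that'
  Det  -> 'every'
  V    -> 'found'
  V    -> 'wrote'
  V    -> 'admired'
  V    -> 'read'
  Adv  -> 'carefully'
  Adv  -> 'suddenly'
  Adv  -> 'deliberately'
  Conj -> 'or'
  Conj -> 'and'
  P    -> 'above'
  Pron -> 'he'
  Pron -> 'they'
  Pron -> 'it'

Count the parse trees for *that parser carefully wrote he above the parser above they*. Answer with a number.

Two of the 9 distinct bracketings:
[S [NP [Det that] [N parser]] [VP [AdvP [Adv carefully]] [VP [V wrote] [NP [NP [Pron he]] [PP [P above] [NP [NP [Det the] [N parser]] [PP [P above] [NP [Pron they]]]]]]]]]
[S [NP [Det that] [N parser]] [VP [AdvP [Adv carefully]] [VP [V wrote] [NP [NP [NP [Pron he]] [PP [P above] [NP [Det the] [N parser]]]] [PP [P above] [NP [Pron they]]]]]]]
The trees differ in how a recursive rule is bracketed over the same span.

9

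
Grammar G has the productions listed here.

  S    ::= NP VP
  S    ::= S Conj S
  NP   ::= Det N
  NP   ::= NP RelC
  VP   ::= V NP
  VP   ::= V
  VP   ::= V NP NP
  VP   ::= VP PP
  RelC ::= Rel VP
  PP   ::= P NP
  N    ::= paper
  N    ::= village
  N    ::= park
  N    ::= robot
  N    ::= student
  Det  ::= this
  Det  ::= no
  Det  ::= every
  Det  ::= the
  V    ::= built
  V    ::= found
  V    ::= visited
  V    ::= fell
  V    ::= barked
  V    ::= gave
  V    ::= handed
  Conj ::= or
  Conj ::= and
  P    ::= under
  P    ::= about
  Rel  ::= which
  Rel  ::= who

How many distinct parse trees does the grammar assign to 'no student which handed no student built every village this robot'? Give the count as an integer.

1

[S [NP [NP [Det no] [N student]] [RelC [Rel which] [VP [V handed] [NP [Det no] [N student]]]]] [VP [V built] [NP [Det every] [N village]] [NP [Det this] [N robot]]]]
No rule offers an alternative attachment or grouping for any span, so this is the only derivation.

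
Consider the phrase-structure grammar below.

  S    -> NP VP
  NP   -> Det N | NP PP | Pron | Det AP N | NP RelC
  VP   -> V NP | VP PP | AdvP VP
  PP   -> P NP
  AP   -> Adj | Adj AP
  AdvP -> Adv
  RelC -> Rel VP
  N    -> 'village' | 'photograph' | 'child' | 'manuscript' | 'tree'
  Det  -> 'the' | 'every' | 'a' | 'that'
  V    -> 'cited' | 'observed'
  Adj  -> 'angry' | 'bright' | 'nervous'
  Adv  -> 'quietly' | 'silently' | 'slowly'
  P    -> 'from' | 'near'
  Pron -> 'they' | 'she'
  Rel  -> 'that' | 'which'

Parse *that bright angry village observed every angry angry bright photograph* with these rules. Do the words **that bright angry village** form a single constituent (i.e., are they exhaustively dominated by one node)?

Yes

[S [NP [Det that] [AP [Adj bright] [AP [Adj angry]]] [N village]] [VP [V observed] [NP [Det every] [AP [Adj angry] [AP [Adj angry] [AP [Adj bright]]]] [N photograph]]]]
The words 'that bright angry village' are exhaustively dominated by a single NP node (built by NP → Det AP N), so they form a constituent.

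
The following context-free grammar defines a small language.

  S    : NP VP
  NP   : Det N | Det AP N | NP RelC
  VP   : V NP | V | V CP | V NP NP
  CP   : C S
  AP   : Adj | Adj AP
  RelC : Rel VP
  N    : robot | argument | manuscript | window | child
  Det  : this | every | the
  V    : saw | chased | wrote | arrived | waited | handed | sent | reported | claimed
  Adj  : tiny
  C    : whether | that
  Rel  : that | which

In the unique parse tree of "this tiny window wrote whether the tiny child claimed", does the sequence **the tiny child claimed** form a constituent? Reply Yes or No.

[S [NP [Det this] [AP [Adj tiny]] [N window]] [VP [V wrote] [CP [C whether] [S [NP [Det the] [AP [Adj tiny]] [N child]] [VP [V claimed]]]]]]
The words 'the tiny child claimed' are exhaustively dominated by a single S node (built by S → NP VP), so they form a constituent.

Yes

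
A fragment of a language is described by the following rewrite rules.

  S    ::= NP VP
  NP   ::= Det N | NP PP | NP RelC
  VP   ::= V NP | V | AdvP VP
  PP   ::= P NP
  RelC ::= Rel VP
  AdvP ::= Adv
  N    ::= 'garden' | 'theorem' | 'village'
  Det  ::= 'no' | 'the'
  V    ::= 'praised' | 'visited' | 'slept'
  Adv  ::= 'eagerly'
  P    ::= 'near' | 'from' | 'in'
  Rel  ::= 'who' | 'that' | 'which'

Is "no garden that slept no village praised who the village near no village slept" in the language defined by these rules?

A Rel word can never sit immediately before a Det word in any string this grammar generates, so the substring 'who the' rules out a derivation.

Ungrammatical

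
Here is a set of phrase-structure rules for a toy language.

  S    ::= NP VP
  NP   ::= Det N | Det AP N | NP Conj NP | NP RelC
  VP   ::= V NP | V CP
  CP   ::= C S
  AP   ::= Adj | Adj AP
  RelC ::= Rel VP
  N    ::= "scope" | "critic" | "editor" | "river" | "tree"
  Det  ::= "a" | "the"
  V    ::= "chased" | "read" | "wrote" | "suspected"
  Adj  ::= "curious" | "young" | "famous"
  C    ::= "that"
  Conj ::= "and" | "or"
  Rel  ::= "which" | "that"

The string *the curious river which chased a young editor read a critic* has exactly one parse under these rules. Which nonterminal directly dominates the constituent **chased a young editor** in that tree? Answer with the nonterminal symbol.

RelC

S
  NP
    NP
      Det: the
      AP
        Adj: curious
      N: river
    RelC
      Rel: which
      VP
        V: chased
        NP
          Det: a
          AP
            Adj: young
          N: editor
  VP
    V: read
    NP
      Det: a
      N: critic
The span 'chased a young editor' is the VP node built by VP → V NP.
Its mother is the RelC built by RelC → Rel VP.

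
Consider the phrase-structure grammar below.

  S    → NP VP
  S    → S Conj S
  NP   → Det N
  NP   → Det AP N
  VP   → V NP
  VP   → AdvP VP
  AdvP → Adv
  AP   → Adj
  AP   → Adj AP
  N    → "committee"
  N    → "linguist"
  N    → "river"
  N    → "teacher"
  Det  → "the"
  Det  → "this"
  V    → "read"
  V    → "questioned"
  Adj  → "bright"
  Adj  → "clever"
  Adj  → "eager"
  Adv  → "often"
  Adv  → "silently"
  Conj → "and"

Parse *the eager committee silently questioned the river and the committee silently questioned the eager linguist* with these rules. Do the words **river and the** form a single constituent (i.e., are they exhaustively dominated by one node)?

[S [S [NP [Det the] [AP [Adj eager]] [N committee]] [VP [AdvP [Adv silently]] [VP [V questioned] [NP [Det the] [N river]]]]] [Conj and] [S [NP [Det the] [N committee]] [VP [AdvP [Adv silently]] [VP [V questioned] [NP [Det the] [AP [Adj eager]] [N linguist]]]]]]
The smallest constituent containing 'river and the' is the S spanning 'the eager committee silently questioned the river and the committee silently questioned the eager linguist'; no single node in the tree dominates exactly the given words.

No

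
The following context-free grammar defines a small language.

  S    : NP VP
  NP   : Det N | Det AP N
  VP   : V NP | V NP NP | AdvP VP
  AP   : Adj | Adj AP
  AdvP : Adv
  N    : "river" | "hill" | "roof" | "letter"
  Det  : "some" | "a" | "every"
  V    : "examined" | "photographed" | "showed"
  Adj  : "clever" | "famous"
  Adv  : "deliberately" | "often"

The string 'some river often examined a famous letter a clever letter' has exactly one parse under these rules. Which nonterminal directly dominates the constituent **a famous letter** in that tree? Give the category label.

S
  NP
    Det: some
    N: river
  VP
    AdvP
      Adv: often
    VP
      V: examined
      NP
        Det: a
        AP
          Adj: famous
        N: letter
      NP
        Det: a
        AP
          Adj: clever
        N: letter
The span 'a famous letter' is the NP node built by NP → Det AP N.
Its mother is the VP built by VP → V NP NP.

VP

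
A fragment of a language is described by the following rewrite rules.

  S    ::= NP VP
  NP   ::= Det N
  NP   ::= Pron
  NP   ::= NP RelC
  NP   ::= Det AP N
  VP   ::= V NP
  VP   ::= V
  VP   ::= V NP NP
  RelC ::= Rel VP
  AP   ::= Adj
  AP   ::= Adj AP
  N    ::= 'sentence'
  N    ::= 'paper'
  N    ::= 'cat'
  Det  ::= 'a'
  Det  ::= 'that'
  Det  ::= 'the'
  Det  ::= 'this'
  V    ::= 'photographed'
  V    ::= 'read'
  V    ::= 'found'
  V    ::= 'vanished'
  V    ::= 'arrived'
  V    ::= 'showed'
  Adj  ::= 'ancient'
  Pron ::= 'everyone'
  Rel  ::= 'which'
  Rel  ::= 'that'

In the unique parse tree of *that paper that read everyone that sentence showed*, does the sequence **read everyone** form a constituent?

[S [NP [NP [Det that] [N paper]] [RelC [Rel that] [VP [V read] [NP [Pron everyone]] [NP [Det that] [N sentence]]]]] [VP [V showed]]]
The smallest constituent containing 'read everyone' is the VP spanning 'read everyone that sentence'; no single node in the tree dominates exactly the given words.

No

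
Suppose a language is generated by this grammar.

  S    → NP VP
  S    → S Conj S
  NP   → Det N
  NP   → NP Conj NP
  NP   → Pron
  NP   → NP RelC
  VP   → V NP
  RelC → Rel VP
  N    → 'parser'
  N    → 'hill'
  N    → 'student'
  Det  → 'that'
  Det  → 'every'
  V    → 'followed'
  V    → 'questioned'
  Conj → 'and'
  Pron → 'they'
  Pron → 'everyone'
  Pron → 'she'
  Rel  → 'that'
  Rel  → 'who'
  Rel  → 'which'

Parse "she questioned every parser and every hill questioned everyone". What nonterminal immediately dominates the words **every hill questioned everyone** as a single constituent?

[S [S [NP [Pron she]] [VP [V questioned] [NP [Det every] [N parser]]]] [Conj and] [S [NP [Det every] [N hill]] [VP [V questioned] [NP [Pron everyone]]]]]
The span 'every hill questioned everyone' is the S node built by S → NP VP.

S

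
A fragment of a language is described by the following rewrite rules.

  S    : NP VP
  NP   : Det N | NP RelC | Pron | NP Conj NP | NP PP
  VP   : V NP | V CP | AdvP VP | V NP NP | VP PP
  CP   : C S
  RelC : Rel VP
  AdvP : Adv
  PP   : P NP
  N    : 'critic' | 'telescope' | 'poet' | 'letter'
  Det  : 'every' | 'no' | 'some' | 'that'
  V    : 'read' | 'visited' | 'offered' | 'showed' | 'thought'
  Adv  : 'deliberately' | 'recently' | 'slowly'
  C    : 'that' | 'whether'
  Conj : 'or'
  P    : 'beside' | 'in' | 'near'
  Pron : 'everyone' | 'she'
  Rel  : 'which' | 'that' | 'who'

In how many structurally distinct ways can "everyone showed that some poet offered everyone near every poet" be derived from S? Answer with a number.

3

Two of the 3 distinct bracketings:
[S [NP [Pron everyone]] [VP [V showed] [CP [C that] [S [NP [Det some] [N poet]] [VP [V offered] [NP [NP [Pron everyone]] [PP [P near] [NP [Det every] [N poet]]]]]]]]]
[S [NP [Pron everyone]] [VP [V showed] [CP [C that] [S [NP [Det some] [N poet]] [VP [VP [V offered] [NP [Pron everyone]]] [PP [P near] [NP [Det every] [N poet]]]]]]]]
The difference turns on whether NP → NP PP is used at the relevant span, versus an alternative expansion of NP.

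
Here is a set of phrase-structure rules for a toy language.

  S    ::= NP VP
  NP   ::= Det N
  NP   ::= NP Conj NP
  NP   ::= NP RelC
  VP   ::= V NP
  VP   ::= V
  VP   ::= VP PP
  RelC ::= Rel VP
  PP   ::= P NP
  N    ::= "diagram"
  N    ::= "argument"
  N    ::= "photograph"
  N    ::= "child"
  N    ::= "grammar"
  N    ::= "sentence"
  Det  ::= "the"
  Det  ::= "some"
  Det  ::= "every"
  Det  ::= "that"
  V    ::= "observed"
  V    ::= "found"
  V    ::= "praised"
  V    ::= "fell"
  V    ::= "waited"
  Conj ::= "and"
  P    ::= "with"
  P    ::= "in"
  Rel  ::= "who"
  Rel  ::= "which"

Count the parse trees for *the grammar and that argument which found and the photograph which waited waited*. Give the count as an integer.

7

Two of the 7 distinct bracketings:
[S [NP [NP [Det the] [N grammar]] [Conj and] [NP [NP [NP [Det that] [N argument]] [RelC [Rel which] [VP [V found]]]] [Conj and] [NP [NP [Det the] [N photograph]] [RelC [Rel which] [VP [V waited]]]]]] [VP [V waited]]]
[S [NP [NP [Det the] [N grammar]] [Conj and] [NP [NP [NP [NP [Det that] [N argument]] [RelC [Rel which] [VP [V found]]]] [Conj and] [NP [Det the] [N photograph]]] [RelC [Rel which] [VP [V waited]]]]] [VP [V waited]]]
The trees differ in how a recursive rule is bracketed over the same span.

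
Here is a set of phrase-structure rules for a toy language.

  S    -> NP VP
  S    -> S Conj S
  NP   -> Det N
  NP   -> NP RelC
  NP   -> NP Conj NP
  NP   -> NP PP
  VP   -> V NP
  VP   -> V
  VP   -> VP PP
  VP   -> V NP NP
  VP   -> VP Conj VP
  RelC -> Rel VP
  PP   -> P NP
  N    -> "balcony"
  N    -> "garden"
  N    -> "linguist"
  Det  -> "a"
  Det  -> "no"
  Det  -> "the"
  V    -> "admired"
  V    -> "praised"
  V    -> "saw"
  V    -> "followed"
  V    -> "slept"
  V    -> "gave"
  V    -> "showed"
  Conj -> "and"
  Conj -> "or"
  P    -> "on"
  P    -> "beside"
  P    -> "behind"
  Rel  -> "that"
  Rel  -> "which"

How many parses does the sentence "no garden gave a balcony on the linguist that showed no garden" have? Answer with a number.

Two of the 5 distinct bracketings:
[S [NP [Det no] [N garden]] [VP [V gave] [NP [NP [NP [Det a] [N balcony]] [PP [P on] [NP [Det the] [N linguist]]]] [RelC [Rel that] [VP [V showed] [NP [Det no] [N garden]]]]]]]
[S [NP [Det no] [N garden]] [VP [V gave] [NP [NP [Det a] [N balcony]] [PP [P on] [NP [NP [Det the] [N linguist]] [RelC [Rel that] [VP [V showed] [NP [Det no] [N garden]]]]]]]]]
The trees differ in how a recursive rule is bracketed over the same span.

5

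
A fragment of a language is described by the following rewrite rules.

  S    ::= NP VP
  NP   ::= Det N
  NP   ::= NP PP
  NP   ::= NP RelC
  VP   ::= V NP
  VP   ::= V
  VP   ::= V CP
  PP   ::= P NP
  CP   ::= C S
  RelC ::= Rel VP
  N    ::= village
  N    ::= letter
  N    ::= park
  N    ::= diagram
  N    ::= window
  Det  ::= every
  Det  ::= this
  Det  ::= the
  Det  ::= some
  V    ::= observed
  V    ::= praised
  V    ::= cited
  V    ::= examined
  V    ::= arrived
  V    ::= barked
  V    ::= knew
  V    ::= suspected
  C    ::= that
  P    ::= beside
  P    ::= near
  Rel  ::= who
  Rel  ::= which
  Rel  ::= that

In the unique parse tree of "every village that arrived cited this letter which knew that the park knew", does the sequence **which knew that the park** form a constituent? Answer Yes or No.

[S [NP [NP [Det every] [N village]] [RelC [Rel that] [VP [V arrived]]]] [VP [V cited] [NP [NP [Det this] [N letter]] [RelC [Rel which] [VP [V knew] [CP [C that] [S [NP [Det the] [N park]] [VP [V knew]]]]]]]]]
The smallest constituent containing 'which knew that the park' is the RelC spanning 'which knew that the park knew'; no single node in the tree dominates exactly the given words.

No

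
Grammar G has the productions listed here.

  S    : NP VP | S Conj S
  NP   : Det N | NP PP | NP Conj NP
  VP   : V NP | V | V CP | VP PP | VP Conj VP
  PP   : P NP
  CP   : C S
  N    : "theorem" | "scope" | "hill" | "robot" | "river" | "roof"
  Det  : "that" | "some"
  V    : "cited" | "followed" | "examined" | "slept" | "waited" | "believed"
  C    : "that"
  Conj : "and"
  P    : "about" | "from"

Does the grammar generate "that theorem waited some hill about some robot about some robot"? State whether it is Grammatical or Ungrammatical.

[S [NP [Det that] [N theorem]] [VP [V waited] [NP [NP [Det some] [N hill]] [PP [P about] [NP [NP [Det some] [N robot]] [PP [P about] [NP [Det some] [N robot]]]]]]]]
Every word is introduced by a lexical rule and the phrasal rules combine the resulting categories into a single S.

Grammatical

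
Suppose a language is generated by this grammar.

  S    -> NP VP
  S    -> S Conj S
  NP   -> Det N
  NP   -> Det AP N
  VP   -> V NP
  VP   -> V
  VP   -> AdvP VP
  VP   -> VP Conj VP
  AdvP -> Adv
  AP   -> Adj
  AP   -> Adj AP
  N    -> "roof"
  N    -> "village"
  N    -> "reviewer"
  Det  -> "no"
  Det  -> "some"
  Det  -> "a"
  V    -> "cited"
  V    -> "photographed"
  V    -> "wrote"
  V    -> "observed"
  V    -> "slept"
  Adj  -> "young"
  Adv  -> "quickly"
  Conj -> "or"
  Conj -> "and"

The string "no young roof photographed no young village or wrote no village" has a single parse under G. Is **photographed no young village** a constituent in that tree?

Yes

[S [NP [Det no] [AP [Adj young]] [N roof]] [VP [VP [V photographed] [NP [Det no] [AP [Adj young]] [N village]]] [Conj or] [VP [V wrote] [NP [Det no] [N village]]]]]
The words 'photographed no young village' are exhaustively dominated by a single VP node (built by VP → V NP), so they form a constituent.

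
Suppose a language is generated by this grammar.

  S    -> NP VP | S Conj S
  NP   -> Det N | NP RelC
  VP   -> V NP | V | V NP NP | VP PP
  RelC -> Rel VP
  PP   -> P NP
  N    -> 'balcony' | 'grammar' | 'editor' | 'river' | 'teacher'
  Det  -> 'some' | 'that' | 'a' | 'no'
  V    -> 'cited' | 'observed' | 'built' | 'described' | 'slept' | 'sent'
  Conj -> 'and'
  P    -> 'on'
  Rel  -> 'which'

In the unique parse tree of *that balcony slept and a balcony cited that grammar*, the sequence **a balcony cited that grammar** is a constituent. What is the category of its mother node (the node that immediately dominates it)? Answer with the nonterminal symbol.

S

[S [S [NP [Det that] [N balcony]] [VP [V slept]]] [Conj and] [S [NP [Det a] [N balcony]] [VP [V cited] [NP [Det that] [N grammar]]]]]
The span 'a balcony cited that grammar' is the S node built by S → NP VP.
Its mother is the S built by S → S Conj S.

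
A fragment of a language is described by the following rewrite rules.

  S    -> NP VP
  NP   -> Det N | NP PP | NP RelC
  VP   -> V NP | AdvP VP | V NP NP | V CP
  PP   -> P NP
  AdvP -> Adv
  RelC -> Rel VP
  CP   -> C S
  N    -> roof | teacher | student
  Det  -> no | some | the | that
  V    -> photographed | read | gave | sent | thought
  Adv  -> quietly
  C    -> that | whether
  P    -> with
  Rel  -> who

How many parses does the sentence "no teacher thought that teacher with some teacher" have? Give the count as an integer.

[S [NP [Det no] [N teacher]] [VP [V thought] [NP [NP [Det that] [N teacher]] [PP [P with] [NP [Det some] [N teacher]]]]]]
No rule offers an alternative attachment or grouping for any span, so this is the only derivation.

1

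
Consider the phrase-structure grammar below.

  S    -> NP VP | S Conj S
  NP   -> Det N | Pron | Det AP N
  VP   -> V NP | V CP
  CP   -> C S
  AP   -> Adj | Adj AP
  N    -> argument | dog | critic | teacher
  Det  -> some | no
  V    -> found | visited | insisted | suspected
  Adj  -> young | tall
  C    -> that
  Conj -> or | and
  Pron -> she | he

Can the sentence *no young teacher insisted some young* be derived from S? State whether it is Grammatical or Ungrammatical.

Ungrammatical

For S → NP VP, the only prefix that parses as NP is 'no young teacher', but the remainder 'insisted some young' is not a VP under these rules. The alternative S rule S → S Conj S likewise has no satisfying split.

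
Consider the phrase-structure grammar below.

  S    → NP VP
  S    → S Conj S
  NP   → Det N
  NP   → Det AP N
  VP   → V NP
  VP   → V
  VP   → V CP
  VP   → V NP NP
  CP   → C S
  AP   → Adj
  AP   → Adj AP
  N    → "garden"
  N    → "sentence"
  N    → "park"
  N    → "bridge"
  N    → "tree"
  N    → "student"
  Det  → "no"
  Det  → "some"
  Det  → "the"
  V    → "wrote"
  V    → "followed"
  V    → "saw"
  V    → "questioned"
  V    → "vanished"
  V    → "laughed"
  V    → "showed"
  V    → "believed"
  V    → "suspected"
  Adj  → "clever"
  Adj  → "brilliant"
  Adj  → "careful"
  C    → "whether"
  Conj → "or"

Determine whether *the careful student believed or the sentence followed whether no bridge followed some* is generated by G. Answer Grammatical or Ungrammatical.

For S → NP VP, the only prefix that parses as NP is 'the careful student', but the remainder 'believed or the sentence followed whether no bridge followed some' is not a VP under these rules. The alternative S rule S → S Conj S likewise has no satisfying split.

Ungrammatical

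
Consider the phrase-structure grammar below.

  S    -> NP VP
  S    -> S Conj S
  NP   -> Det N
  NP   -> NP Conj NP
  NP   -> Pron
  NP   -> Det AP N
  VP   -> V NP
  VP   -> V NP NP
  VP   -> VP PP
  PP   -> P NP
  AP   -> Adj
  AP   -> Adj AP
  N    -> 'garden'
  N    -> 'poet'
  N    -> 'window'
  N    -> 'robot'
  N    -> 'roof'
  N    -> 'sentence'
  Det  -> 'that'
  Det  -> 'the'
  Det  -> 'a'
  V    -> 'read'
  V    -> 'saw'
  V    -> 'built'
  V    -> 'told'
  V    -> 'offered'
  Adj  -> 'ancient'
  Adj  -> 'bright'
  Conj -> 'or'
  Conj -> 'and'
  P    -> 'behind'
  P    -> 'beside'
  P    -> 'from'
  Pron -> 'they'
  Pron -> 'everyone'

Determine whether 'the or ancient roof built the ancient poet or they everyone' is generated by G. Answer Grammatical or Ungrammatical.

Ungrammatical

A Det word can never sit immediately before a Conj word in any string this grammar generates, so the substring 'the or' rules out a derivation.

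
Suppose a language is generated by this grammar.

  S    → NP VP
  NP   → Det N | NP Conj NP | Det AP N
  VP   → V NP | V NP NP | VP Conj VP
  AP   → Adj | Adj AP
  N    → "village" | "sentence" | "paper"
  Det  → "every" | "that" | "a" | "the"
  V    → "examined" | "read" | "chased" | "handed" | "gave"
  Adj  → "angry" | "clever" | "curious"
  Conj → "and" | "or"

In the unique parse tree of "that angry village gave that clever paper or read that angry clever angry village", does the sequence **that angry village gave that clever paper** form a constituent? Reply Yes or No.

[S [NP [Det that] [AP [Adj angry]] [N village]] [VP [VP [V gave] [NP [Det that] [AP [Adj clever]] [N paper]]] [Conj or] [VP [V read] [NP [Det that] [AP [Adj angry] [AP [Adj clever] [AP [Adj angry]]]] [N village]]]]]
The smallest constituent containing 'that angry village gave that clever paper' is the S spanning 'that angry village gave that clever paper or read that angry clever angry village'; no single node in the tree dominates exactly the given words.

No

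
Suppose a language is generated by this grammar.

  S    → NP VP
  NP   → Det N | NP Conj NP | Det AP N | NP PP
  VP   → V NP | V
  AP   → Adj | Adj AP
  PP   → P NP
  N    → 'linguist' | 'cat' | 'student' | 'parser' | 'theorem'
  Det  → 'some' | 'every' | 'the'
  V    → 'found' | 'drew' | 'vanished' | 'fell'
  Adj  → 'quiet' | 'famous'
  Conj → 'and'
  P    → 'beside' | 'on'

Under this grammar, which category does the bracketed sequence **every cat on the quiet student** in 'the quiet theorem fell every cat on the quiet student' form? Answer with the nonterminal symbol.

S
  NP
    Det: the
    AP
      Adj: quiet
    N: theorem
  VP
    V: fell
    NP
      NP
        Det: every
        N: cat
      PP
        P: on
        NP
          Det: the
          AP
            Adj: quiet
          N: student
The span 'every cat on the quiet student' is the NP node built by NP → NP PP.

NP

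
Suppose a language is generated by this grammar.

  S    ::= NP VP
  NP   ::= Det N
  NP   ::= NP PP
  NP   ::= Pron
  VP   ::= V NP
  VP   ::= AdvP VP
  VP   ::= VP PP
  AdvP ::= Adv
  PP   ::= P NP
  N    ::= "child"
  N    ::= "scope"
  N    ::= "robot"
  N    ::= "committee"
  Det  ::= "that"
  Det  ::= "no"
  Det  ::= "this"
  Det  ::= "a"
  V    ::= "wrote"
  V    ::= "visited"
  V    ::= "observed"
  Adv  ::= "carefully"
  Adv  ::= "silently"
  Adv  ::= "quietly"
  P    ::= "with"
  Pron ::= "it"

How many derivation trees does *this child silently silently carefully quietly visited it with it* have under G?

Two of the 6 distinct bracketings:
[S [NP [Det this] [N child]] [VP [AdvP [Adv silently]] [VP [AdvP [Adv silently]] [VP [AdvP [Adv carefully]] [VP [AdvP [Adv quietly]] [VP [V visited] [NP [NP [Pron it]] [PP [P with] [NP [Pron it]]]]]]]]]]
[S [NP [Det this] [N child]] [VP [AdvP [Adv silently]] [VP [AdvP [Adv silently]] [VP [AdvP [Adv carefully]] [VP [AdvP [Adv quietly]] [VP [VP [V visited] [NP [Pron it]]] [PP [P with] [NP [Pron it]]]]]]]]]
The difference turns on whether NP → NP PP is used at the relevant span, versus an alternative expansion of NP.

6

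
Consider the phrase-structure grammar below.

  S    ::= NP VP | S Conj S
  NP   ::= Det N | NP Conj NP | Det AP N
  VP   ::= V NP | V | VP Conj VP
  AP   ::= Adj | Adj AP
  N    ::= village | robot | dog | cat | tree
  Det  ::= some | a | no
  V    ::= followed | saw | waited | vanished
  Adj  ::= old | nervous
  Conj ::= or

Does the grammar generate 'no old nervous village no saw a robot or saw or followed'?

Ungrammatical

An N word can never sit immediately before a Det word in any string this grammar generates, so the substring 'village no' rules out a derivation.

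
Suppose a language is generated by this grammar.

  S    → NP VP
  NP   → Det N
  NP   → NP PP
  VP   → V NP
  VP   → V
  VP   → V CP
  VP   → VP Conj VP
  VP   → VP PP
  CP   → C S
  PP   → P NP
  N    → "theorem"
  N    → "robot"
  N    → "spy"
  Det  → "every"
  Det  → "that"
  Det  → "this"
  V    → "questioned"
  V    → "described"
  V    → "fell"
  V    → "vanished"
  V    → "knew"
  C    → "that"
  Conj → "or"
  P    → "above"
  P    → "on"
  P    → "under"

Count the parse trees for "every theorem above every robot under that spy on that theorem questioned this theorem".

5

Two of the 5 distinct bracketings:
[S [NP [NP [Det every] [N theorem]] [PP [P above] [NP [NP [Det every] [N robot]] [PP [P under] [NP [NP [Det that] [N spy]] [PP [P on] [NP [Det that] [N theorem]]]]]]]] [VP [V questioned] [NP [Det this] [N theorem]]]]
[S [NP [NP [Det every] [N theorem]] [PP [P above] [NP [NP [NP [Det every] [N robot]] [PP [P under] [NP [Det that] [N spy]]]] [PP [P on] [NP [Det that] [N theorem]]]]]] [VP [V questioned] [NP [Det this] [N theorem]]]]
The trees differ in how a recursive rule is bracketed over the same span.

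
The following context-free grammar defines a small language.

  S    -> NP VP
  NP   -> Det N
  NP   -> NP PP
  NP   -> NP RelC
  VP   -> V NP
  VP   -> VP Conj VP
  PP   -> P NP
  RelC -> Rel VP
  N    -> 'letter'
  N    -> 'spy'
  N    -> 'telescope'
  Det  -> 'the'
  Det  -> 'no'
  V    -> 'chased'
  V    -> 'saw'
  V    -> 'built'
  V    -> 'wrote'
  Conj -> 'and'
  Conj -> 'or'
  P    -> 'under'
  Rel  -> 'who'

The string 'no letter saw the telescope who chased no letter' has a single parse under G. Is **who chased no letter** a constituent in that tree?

Yes

[S [NP [Det no] [N letter]] [VP [V saw] [NP [NP [Det the] [N telescope]] [RelC [Rel who] [VP [V chased] [NP [Det no] [N letter]]]]]]]
The words 'who chased no letter' are exhaustively dominated by a single RelC node (built by RelC → Rel VP), so they form a constituent.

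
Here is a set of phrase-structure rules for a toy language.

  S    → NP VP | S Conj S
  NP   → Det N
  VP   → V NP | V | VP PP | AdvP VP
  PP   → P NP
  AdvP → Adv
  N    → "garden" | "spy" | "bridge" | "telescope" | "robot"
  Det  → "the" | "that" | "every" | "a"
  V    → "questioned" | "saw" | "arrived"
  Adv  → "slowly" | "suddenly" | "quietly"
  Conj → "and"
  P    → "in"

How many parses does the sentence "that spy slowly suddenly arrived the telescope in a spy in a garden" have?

Two of the 6 distinct bracketings:
[S [NP [Det that] [N spy]] [VP [VP [VP [AdvP [Adv slowly]] [VP [AdvP [Adv suddenly]] [VP [V arrived] [NP [Det the] [N telescope]]]]] [PP [P in] [NP [Det a] [N spy]]]] [PP [P in] [NP [Det a] [N garden]]]]]
[S [NP [Det that] [N spy]] [VP [VP [AdvP [Adv slowly]] [VP [VP [AdvP [Adv suddenly]] [VP [V arrived] [NP [Det the] [N telescope]]]] [PP [P in] [NP [Det a] [N spy]]]]] [PP [P in] [NP [Det a] [N garden]]]]]
The trees differ in how a recursive rule is bracketed over the same span.

6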